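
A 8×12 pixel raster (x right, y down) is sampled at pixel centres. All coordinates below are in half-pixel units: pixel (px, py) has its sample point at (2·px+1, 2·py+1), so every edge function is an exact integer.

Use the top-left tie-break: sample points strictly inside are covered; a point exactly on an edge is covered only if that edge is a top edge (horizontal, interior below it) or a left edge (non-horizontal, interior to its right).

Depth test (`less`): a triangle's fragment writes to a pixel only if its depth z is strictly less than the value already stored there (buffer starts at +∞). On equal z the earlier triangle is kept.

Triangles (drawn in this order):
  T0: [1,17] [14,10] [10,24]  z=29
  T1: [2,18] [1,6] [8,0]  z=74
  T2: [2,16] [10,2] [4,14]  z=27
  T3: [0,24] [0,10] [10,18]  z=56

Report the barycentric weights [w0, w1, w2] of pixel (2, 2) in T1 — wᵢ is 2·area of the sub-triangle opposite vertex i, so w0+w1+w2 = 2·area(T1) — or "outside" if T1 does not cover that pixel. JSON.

T0:
  2·area = 154
  edge (1, 17)→(14, 10): d=(13,-7) top-left  bias=+0
  edge (14, 10)→(10, 24): d=(-4,14) right/bottom  bias=-1
  edge (10, 24)→(1, 17): d=(-9,-7) top-left  bias=+0
    (6,5)@(13, 11): e=[6,10,138] → █
    (7,5)@(15, 11): e=[20,-18,152] → ·
    (4,6)@(9, 13): e=[4,58,92] → █
    (5,6)@(11, 13): e=[18,30,106] → █
    (7,6)@(15, 13): e=[46,-26,134] → ·
    (2,7)@(5, 15): e=[2,106,46] → █
    (3,7)@(7, 15): e=[16,78,60] → █
    (6,7)@(13, 15): e=[58,-6,102] → ·
    (0,8)@(1, 17): e=[0,154,0] → █  [on edge]
    (1,8)@(3, 17): e=[14,126,14] → █
    (6,8)@(13, 17): e=[84,-14,84] → ·
    (0,9)@(1, 19): e=[26,146,-18] → ·
  covered (21 px):
    · · · · · · · ·
    · · · · · · · ·
    · · · · · · · ·
    · · · · · · · ·
    · · · · · · · ·
    · · · · · · █ ·
    · · · · █ █ █ ·
    · · █ █ █ █ · ·
    █ █ █ █ █ █ · ·
    · · █ █ █ █ · ·
    · · · █ █ · · ·
    · · · · █ · · ·
T1:
  2·area = 90
  edge (2, 18)→(1, 6): d=(-1,-12) top-left  bias=+0
  edge (1, 6)→(8, 0): d=(7,-6) top-left  bias=+0
  edge (8, 0)→(2, 18): d=(-6,18) right/bottom  bias=-1
    (3,0)@(7, 1): e=[77,1,12] → █
    (4,0)@(9, 1): e=[101,13,-24] → ·
    (2,1)@(5, 3): e=[51,3,36] → █
    (3,1)@(7, 3): e=[75,15,0] → ·  [on edge]
    (1,2)@(3, 5): e=[25,5,60] → █
    (3,2)@(7, 5): e=[73,29,-12] → ·
    (1,3)@(3, 7): e=[23,19,48] → █
    (3,3)@(7, 7): e=[71,43,-24] → ·
    (1,4)@(3, 9): e=[21,33,36] → █
    (2,4)@(5, 9): e=[45,45,0] → ·  [on edge]
    (1,5)@(3, 11): e=[19,47,24] → █
    (2,5)@(5, 11): e=[43,59,-12] → ·
    (1,7)@(3, 15): e=[15,75,0] → ·  [on edge]
    (0,10)@(1, 21): e=[-15,105,0] → ·  [on edge]
  covered (9 px):
    · · · █ · · · ·
    · · █ · · · · ·
    · █ █ · · · · ·
    · █ █ · · · · ·
    · █ · · · · · ·
    · █ · · · · · ·
    · █ · · · · · ·
    · · · · · · · ·
    · · · · · · · ·
    · · · · · · · ·
    · · · · · · · ·
    · · · · · · · ·
T2:
  2·area = 12
  edge (2, 16)→(10, 2): d=(8,-14) top-left  bias=+0
  edge (10, 2)→(4, 14): d=(-6,12) right/bottom  bias=-1
  edge (4, 14)→(2, 16): d=(-2,2) right/bottom  bias=-1
    (7,1)@(15, 3): e=[78,-66,0] → ·  [on edge]
    (6,2)@(13, 5): e=[66,-54,0] → ·  [on edge]
    (5,3)@(11, 7): e=[54,-42,0] → ·  [on edge]
    (4,4)@(9, 9): e=[42,-30,0] → ·  [on edge]
    (2,5)@(5, 11): e=[2,6,4] → █
    (3,5)@(7, 11): e=[30,-18,0] → ·  [on edge]
    (2,6)@(5, 13): e=[18,-6,0] → ·  [on edge]
    (1,7)@(3, 15): e=[6,6,0] → ·  [on edge]
    (0,8)@(1, 17): e=[-6,18,0] → ·  [on edge]
  covered (1 px):
    · · · · · · · ·
    · · · · · · · ·
    · · · · · · · ·
    · · · · · · · ·
    · · · · · · · ·
    · · █ · · · · ·
    · · · · · · · ·
    · · · · · · · ·
    · · · · · · · ·
    · · · · · · · ·
    · · · · · · · ·
    · · · · · · · ·
T3:
  2·area = 140
  edge (0, 24)→(0, 10): d=(0,-14) top-left  bias=+0
  edge (0, 10)→(10, 18): d=(10,8) right/bottom  bias=-1
  edge (10, 18)→(0, 24): d=(-10,6) right/bottom  bias=-1
    (0,5)@(1, 11): e=[14,2,124] → █
    (1,5)@(3, 11): e=[42,-14,112] → ·
    (0,6)@(1, 13): e=[14,22,104] → █
    (1,6)@(3, 13): e=[42,6,92] → █
    (2,6)@(5, 13): e=[70,-10,80] → ·
    (0,7)@(1, 15): e=[14,42,84] → █
    (2,7)@(5, 15): e=[70,10,60] → █
    (3,7)@(7, 15): e=[98,-6,48] → ·
    (7,7)@(15, 15): e=[210,-70,0] → ·  [on edge]
    (0,8)@(1, 17): e=[14,62,64] → █
    (3,8)@(7, 17): e=[98,14,28] → █
    (4,8)@(9, 17): e=[126,-2,16] → ·
    (2,10)@(5, 21): e=[70,70,0] → ·  [on edge]
  covered (17 px):
    · · · · · · · ·
    · · · · · · · ·
    · · · · · · · ·
    · · · · · · · ·
    · · · · · · · ·
    █ · · · · · · ·
    █ █ · · · · · ·
    █ █ █ · · · · ·
    █ █ █ █ · · · ·
    █ █ █ █ · · · ·
    █ █ · · · · · ·
    █ · · · · · · ·

Answer: [17,24,49]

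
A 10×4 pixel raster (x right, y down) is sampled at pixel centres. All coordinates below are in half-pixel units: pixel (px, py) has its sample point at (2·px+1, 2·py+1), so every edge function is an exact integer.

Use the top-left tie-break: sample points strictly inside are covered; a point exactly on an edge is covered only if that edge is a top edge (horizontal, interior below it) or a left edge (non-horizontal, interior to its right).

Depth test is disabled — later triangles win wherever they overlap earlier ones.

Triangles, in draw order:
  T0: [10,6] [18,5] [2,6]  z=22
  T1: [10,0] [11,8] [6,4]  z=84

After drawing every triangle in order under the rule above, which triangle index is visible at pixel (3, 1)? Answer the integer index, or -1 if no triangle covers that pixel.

T0:
  2·area = 8  (B↔C swapped to make it positive)
  edge (10, 6)→(2, 6): d=(-8,0) right/bottom  bias=-1
  edge (2, 6)→(18, 5): d=(16,-1) top-left  bias=+0
  edge (18, 5)→(10, 6): d=(-8,1) right/bottom  bias=-1
  covered (0 px):
    · · · · · · · · · ·
    · · · · · · · · · ·
    · · · · · · · · · ·
    · · · · · · · · · ·
T1:
  2·area = 36
  edge (10, 0)→(11, 8): d=(1,8) right/bottom  bias=-1
  edge (11, 8)→(6, 4): d=(-5,-4) top-left  bias=+0
  edge (6, 4)→(10, 0): d=(4,-4) top-left  bias=+0
    (4,0)@(9, 1): e=[9,27,0] → █  [on edge]
    (5,0)@(11, 1): e=[-7,35,8] → ·
    (3,1)@(7, 3): e=[27,9,0] → █  [on edge]
    (5,1)@(11, 3): e=[-5,25,16] → ·
    (2,2)@(5, 5): e=[45,-9,0] → ·  [on edge]
    (3,2)@(7, 5): e=[29,-1,8] → ·
    (4,2)@(9, 5): e=[13,7,16] → █
    (5,2)@(11, 5): e=[-3,15,24] → ·
    (1,3)@(3, 7): e=[63,-27,0] → ·  [on edge]
    (4,3)@(9, 7): e=[15,-3,24] → ·
  covered (4 px):
    · · · · █ · · · · ·
    · · · █ █ · · · · ·
    · · · · █ · · · · ·
    · · · · · · · · · ·

Z-buffer (winner per pixel, '.' = empty):
  . . . . 1 . . . . .
  . . . 1 1 . . . . .
  . . . . 1 . . . . .
  . . . . . . . . . .

Answer: 1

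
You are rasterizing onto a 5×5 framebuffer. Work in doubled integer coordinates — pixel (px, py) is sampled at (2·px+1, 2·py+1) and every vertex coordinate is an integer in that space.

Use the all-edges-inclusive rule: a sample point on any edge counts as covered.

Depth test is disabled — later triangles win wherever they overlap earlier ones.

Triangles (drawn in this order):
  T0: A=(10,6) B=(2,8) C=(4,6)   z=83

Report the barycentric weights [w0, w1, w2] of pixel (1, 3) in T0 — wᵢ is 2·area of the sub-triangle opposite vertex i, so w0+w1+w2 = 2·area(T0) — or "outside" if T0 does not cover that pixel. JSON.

T0:
  2·area = 12
  edge (10, 6)→(2, 8): d=(-8,2) inclusive
  edge (2, 8)→(4, 6): d=(2,-2) inclusive
  edge (4, 6)→(10, 6): d=(6,0) inclusive
    (4,0)@(9, 1): e=[42,0,-30] → ·  [on edge]
    (3,1)@(7, 3): e=[30,0,-18] → ·  [on edge]
    (2,2)@(5, 5): e=[18,0,-6] → ·  [on edge]
    (1,3)@(3, 7): e=[6,0,6] → #  [on edge]
    (2,3)@(5, 7): e=[2,4,6] → #
    (3,3)@(7, 7): e=[-2,8,6] → ·
    (0,4)@(1, 9): e=[-6,0,18] → ·  [on edge]
    (1,4)@(3, 9): e=[-10,4,18] → ·
    (2,4)@(5, 9): e=[-14,8,18] → ·
  covered (2 px):
    · · · · ·
    · · · · ·
    · · · · ·
    · # # · ·
    · · · · ·

Answer: [0,6,6]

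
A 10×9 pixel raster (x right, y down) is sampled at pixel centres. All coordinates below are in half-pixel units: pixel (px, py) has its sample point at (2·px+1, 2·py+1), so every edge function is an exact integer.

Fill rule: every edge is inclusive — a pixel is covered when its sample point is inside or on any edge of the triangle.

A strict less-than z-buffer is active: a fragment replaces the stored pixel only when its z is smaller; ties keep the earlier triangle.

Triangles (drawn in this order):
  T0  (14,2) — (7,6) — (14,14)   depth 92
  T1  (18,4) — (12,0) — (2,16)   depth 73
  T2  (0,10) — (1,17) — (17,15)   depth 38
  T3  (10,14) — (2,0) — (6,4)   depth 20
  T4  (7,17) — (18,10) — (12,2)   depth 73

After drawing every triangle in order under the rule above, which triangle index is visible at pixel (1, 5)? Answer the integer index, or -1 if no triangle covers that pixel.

T0:
  2·area = 84  (B↔C swapped to make it positive)
  edge (14, 2)→(14, 14): d=(0,12) inclusive
  edge (14, 14)→(7, 6): d=(-7,-8) inclusive
  edge (7, 6)→(14, 2): d=(7,-4) inclusive
    (6,1)@(13, 3): e=[12,69,3] → █
    (7,1)@(15, 3): e=[-12,85,11] → ·
    (4,2)@(9, 5): e=[60,23,1] → █
    (5,2)@(11, 5): e=[36,39,9] → █
    (7,2)@(15, 5): e=[-12,71,25] → ·
    (4,3)@(9, 7): e=[60,9,15] → █
    (7,3)@(15, 7): e=[-12,57,39] → ·
    (4,4)@(9, 9): e=[60,-5,29] → ·
    (5,4)@(11, 9): e=[36,11,37] → █
    (7,4)@(15, 9): e=[-12,43,53] → ·
    (5,5)@(11, 11): e=[36,-3,51] → ·
    (6,5)@(13, 11): e=[12,13,59] → █
  covered (10 px):
    · · · · · · · · · ·
    · · · · · · █ · · ·
    · · · · █ █ █ · · ·
    · · · · █ █ █ · · ·
    · · · · · █ █ · · ·
    · · · · · · █ · · ·
    · · · · · · · · · ·
    · · · · · · · · · ·
    · · · · · · · · · ·
T1:
  2·area = 136  (B↔C swapped to make it positive)
  edge (18, 4)→(2, 16): d=(-16,12) inclusive
  edge (2, 16)→(12, 0): d=(10,-16) inclusive
  edge (12, 0)→(18, 4): d=(6,4) inclusive
    (6,0)@(13, 1): e=[108,26,2] → █
    (7,0)@(15, 1): e=[84,58,-6] → ·
    (5,1)@(11, 3): e=[100,14,22] → █
    (7,1)@(15, 3): e=[52,78,6] → █
    (8,1)@(17, 3): e=[28,110,-2] → ·
    (4,2)@(9, 5): e=[92,2,42] → █
    (8,2)@(17, 5): e=[-4,130,10] → ·
    (4,3)@(9, 7): e=[60,22,54] → █
    (7,3)@(15, 7): e=[-12,118,30] → ·
    (3,4)@(7, 9): e=[52,10,74] → █
    (6,4)@(13, 9): e=[-20,106,50] → ·
    (3,5)@(7, 11): e=[20,30,86] → █
  covered (17 px):
    · · · · · · █ · · ·
    · · · · · █ █ █ · ·
    · · · · █ █ █ █ · ·
    · · · · █ █ █ · · ·
    · · · █ █ █ · · · ·
    · · · █ · · · · · ·
    · · █ · · · · · · ·
    · █ · · · · · · · ·
    · · · · · · · · · ·
T2:
  2·area = 114  (B↔C swapped to make it positive)
  edge (0, 10)→(17, 15): d=(17,5) inclusive
  edge (17, 15)→(1, 17): d=(-16,2) inclusive
  edge (1, 17)→(0, 10): d=(-1,-7) inclusive
    (0,5)@(1, 11): e=[12,96,6] → █
    (1,5)@(3, 11): e=[2,92,20] → █
    (2,5)@(5, 11): e=[-8,88,34] → ·
    (0,6)@(1, 13): e=[46,64,4] → █
    (2,6)@(5, 13): e=[26,56,32] → █
    (3,6)@(7, 13): e=[16,52,46] → █
    (4,6)@(9, 13): e=[6,48,60] → █
    (5,6)@(11, 13): e=[-4,44,74] → ·
    (0,7)@(1, 15): e=[80,32,2] → █
    (5,7)@(11, 15): e=[30,12,72] → █
    (6,7)@(13, 15): e=[20,8,86] → █
    (7,7)@(15, 15): e=[10,4,100] → █
    (8,7)@(17, 15): e=[0,0,114] → █  [on edge]
    (0,8)@(1, 17): e=[114,0,0] → █  [on edge]
  covered (17 px):
    · · · · · · · · · ·
    · · · · · · · · · ·
    · · · · · · · · · ·
    · · · · · · · · · ·
    · · · · · · · · · ·
    █ █ · · · · · · · ·
    █ █ █ █ █ · · · · ·
    █ █ █ █ █ █ █ █ █ ·
    █ · · · · · · · · ·
T3:
  2·area = 24
  edge (10, 14)→(2, 0): d=(-8,-14) inclusive
  edge (2, 0)→(6, 4): d=(4,4) inclusive
  edge (6, 4)→(10, 14): d=(4,10) inclusive
    (1,0)@(3, 1): e=[6,0,18] → █  [on edge]
    (2,0)@(5, 1): e=[34,-8,-2] → ·
    (1,1)@(3, 3): e=[-10,8,26] → ·
    (2,1)@(5, 3): e=[18,0,6] → █  [on edge]
    (3,1)@(7, 3): e=[46,-8,-14] → ·
    (2,2)@(5, 5): e=[2,8,14] → █
    (3,2)@(7, 5): e=[30,0,-6] → ·  [on edge]
    (2,3)@(5, 7): e=[-14,16,22] → ·
    (3,3)@(7, 7): e=[14,8,2] → █
    (4,3)@(9, 7): e=[42,0,-18] → ·  [on edge]
    (3,4)@(7, 9): e=[-2,16,10] → ·
    (5,4)@(11, 9): e=[54,0,-30] → ·  [on edge]
    (6,5)@(13, 11): e=[66,0,-42] → ·  [on edge]
    (7,6)@(15, 13): e=[78,0,-54] → ·  [on edge]
    (8,7)@(17, 15): e=[90,0,-66] → ·  [on edge]
    (9,8)@(19, 17): e=[102,0,-78] → ·  [on edge]
  covered (4 px):
    · █ · · · · · · · ·
    · · █ · · · · · · ·
    · · █ · · · · · · ·
    · · · █ · · · · · ·
    · · · · · · · · · ·
    · · · · · · · · · ·
    · · · · · · · · · ·
    · · · · · · · · · ·
    · · · · · · · · · ·
T4:
  2·area = 130  (B↔C swapped to make it positive)
  edge (7, 17)→(12, 2): d=(5,-15) inclusive
  edge (12, 2)→(18, 10): d=(6,8) inclusive
  edge (18, 10)→(7, 17): d=(-11,7) inclusive
    (5,2)@(11, 5): e=[0,26,104] → █  [on edge]
    (6,2)@(13, 5): e=[30,10,90] → █
    (7,2)@(15, 5): e=[60,-6,76] → ·
    (5,3)@(11, 7): e=[10,38,82] → █
    (7,3)@(15, 7): e=[70,6,54] → █
    (8,3)@(17, 7): e=[100,-10,40] → ·
    (5,4)@(11, 9): e=[20,50,60] → █
    (8,4)@(17, 9): e=[110,2,18] → █
    (9,4)@(19, 9): e=[140,-14,4] → ·
    (4,5)@(9, 11): e=[0,78,52] → █  [on edge]
    (8,5)@(17, 11): e=[120,14,-4] → ·
    (4,6)@(9, 13): e=[10,90,30] → █
    (3,8)@(7, 17): e=[0,130,0] → █  [on edge]
  covered (18 px):
    · · · · · · · · · ·
    · · · · · · · · · ·
    · · · · · █ █ · · ·
    · · · · · █ █ █ · ·
    · · · · · █ █ █ █ ·
    · · · · █ █ █ █ · ·
    · · · · █ █ █ · · ·
    · · · · █ · · · · ·
    · · · █ · · · · · ·

Z-buffer (winner per pixel, '.' = empty):
  . 3 . . . . 1 . . .
  . . 3 . . 1 1 1 . .
  . . 3 . 1 1 1 1 . .
  . . . 3 1 1 1 4 . .
  . . . 1 1 1 4 4 4 .
  2 2 . 1 4 4 4 4 . .
  2 2 2 2 2 4 4 . . .
  2 2 2 2 2 2 2 2 2 .
  2 . . 4 . . . . . .

Answer: 2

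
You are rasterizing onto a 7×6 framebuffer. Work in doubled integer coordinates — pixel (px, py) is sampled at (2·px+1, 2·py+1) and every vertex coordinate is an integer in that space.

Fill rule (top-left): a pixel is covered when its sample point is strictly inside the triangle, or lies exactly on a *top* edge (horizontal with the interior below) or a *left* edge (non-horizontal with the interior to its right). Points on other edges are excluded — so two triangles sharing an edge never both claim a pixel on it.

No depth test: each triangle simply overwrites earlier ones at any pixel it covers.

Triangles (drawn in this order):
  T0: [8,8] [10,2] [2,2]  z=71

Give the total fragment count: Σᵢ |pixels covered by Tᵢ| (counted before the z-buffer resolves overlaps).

T0:
  2·area = 48  (B↔C swapped to make it positive)
  edge (8, 8)→(2, 2): d=(-6,-6) top-left  bias=+0
  edge (2, 2)→(10, 2): d=(8,0) top-left  bias=+0
  edge (10, 2)→(8, 8): d=(-2,6) right/bottom  bias=-1
    (0,0)@(1, 1): e=[0,-8,56] → .  [on edge]
    (1,1)@(3, 3): e=[0,8,40] → X  [on edge]
    (2,1)@(5, 3): e=[12,8,28] → X
    (3,1)@(7, 3): e=[24,8,16] → X
    (4,1)@(9, 3): e=[36,8,4] → X
    (5,1)@(11, 3): e=[48,8,-8] → .
    (1,2)@(3, 5): e=[-12,24,36] → .
    (2,2)@(5, 5): e=[0,24,24] → X  [on edge]
    (4,2)@(9, 5): e=[24,24,0] → .  [on edge]
    (2,3)@(5, 7): e=[-12,40,20] → .
    (3,3)@(7, 7): e=[0,40,8] → X  [on edge]
    (4,3)@(9, 7): e=[12,40,-4] → .
    (4,4)@(9, 9): e=[0,56,-8] → .  [on edge]
    (3,5)@(7, 11): e=[-24,72,0] → .  [on edge]
    (5,5)@(11, 11): e=[0,72,-24] → .  [on edge]
  covered (7 px):
    . . . . . . .
    . X X X X . .
    . . X X . . .
    . . . X . . .
    . . . . . . .
    . . . . . . .

Result: 7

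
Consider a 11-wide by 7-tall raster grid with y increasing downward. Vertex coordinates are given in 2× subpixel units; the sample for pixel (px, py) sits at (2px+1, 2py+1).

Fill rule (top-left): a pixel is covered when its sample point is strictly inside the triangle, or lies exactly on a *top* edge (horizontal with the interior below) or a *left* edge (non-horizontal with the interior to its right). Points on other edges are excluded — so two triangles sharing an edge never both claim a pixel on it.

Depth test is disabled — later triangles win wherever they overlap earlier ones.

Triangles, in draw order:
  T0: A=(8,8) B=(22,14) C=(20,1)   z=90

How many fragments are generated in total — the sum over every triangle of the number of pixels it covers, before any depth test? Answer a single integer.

T0:
  2·area = 170  (B↔C swapped to make it positive)
  edge (8, 8)→(20, 1): d=(12,-7) top-left  bias=+0
  edge (20, 1)→(22, 14): d=(2,13) right/bottom  bias=-1
  edge (22, 14)→(8, 8): d=(-14,-6) top-left  bias=+0
    (8,1)@(17, 3): e=[3,43,124] → #
    (9,1)@(19, 3): e=[17,17,136] → #
    (10,1)@(21, 3): e=[31,-9,148] → ·
    (0,2)@(1, 5): e=[-85,255,0] → ·  [on edge]
    (7,2)@(15, 5): e=[13,73,84] → #
    (10,2)@(21, 5): e=[55,-5,120] → ·
    (5,3)@(11, 7): e=[9,129,32] → #
    (6,3)@(13, 7): e=[23,103,44] → #
    (10,3)@(21, 7): e=[79,-1,92] → ·
    (5,4)@(11, 9): e=[33,133,4] → #
    (10,4)@(21, 9): e=[103,3,64] → #
    (5,5)@(11, 11): e=[57,137,-24] → ·
    (7,5)@(15, 11): e=[85,85,0] → #  [on edge]
  covered (21 px):
    · · · · · · · · · · ·
    · · · · · · · · # # ·
    · · · · · · · # # # ·
    · · · · · # # # # # ·
    · · · · · # # # # # #
    · · · · · · · # # # #
    · · · · · · · · · · #

Answer: 21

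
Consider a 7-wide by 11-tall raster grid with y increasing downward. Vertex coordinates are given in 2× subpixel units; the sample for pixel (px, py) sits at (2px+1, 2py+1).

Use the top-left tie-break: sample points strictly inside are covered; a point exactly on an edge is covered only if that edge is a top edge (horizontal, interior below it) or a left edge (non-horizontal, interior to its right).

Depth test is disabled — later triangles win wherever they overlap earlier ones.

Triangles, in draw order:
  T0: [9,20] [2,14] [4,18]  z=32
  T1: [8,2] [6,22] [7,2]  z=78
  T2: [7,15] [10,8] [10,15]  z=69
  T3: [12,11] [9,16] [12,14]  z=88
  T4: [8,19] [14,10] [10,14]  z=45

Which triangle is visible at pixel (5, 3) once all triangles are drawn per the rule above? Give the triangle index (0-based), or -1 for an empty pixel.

T0:
  2·area = 16  (B↔C swapped to make it positive)
  edge (9, 20)→(4, 18): d=(-5,-2) top-left  bias=+0
  edge (4, 18)→(2, 14): d=(-2,-4) top-left  bias=+0
  edge (2, 14)→(9, 20): d=(7,6) right/bottom  bias=-1
    (1,7)@(3, 15): e=[13,2,1] → #
    (2,7)@(5, 15): e=[17,10,-11] → ·
    (1,8)@(3, 17): e=[3,-2,15] → ·
    (2,8)@(5, 17): e=[7,6,3] → #
    (3,8)@(7, 17): e=[11,14,-9] → ·
    (2,9)@(5, 19): e=[-3,2,17] → ·
    (3,9)@(7, 19): e=[1,10,5] → #
    (4,9)@(9, 19): e=[5,18,-7] → ·
    (3,10)@(7, 21): e=[-9,6,19] → ·
  covered (3 px):
    · · · · · · ·
    · · · · · · ·
    · · · · · · ·
    · · · · · · ·
    · · · · · · ·
    · · · · · · ·
    · · · · · · ·
    · # · · · · ·
    · · # · · · ·
    · · · # · · ·
    · · · · · · ·
T1:
  2·area = 20
  edge (8, 2)→(6, 22): d=(-2,20) right/bottom  bias=-1
  edge (6, 22)→(7, 2): d=(1,-20) top-left  bias=+0
  edge (7, 2)→(8, 2): d=(1,0) top-left  bias=+0
    (3,1)@(7, 3): e=[18,1,1] → #
    (4,1)@(9, 3): e=[-22,41,1] → ·
    (3,2)@(7, 5): e=[14,3,3] → #
    (4,2)@(9, 5): e=[-26,43,3] → ·
    (3,3)@(7, 7): e=[10,5,5] → #
    (4,3)@(9, 7): e=[-30,45,5] → ·
    (3,4)@(7, 9): e=[6,7,7] → #
    (4,4)@(9, 9): e=[-34,47,7] → ·
    (3,5)@(7, 11): e=[2,9,9] → #
    (4,5)@(9, 11): e=[-38,49,9] → ·
    (3,6)@(7, 13): e=[-2,11,11] → ·
  covered (5 px):
    · · · · · · ·
    · · · # · · ·
    · · · # · · ·
    · · · # · · ·
    · · · # · · ·
    · · · # · · ·
    · · · · · · ·
    · · · · · · ·
    · · · · · · ·
    · · · · · · ·
    · · · · · · ·
T2:
  2·area = 21
  edge (7, 15)→(10, 8): d=(3,-7) top-left  bias=+0
  edge (10, 8)→(10, 15): d=(0,7) right/bottom  bias=-1
  edge (10, 15)→(7, 15): d=(-3,0) right/bottom  bias=-1
    (6,0)@(13, 1): e=[0,-21,42] → ·  [on edge]
    (4,5)@(9, 11): e=[2,7,12] → #
    (5,5)@(11, 11): e=[16,-7,12] → ·
    (4,6)@(9, 13): e=[8,7,6] → #
    (5,6)@(11, 13): e=[22,-7,6] → ·
    (0,7)@(1, 15): e=[-42,63,0] → ·  [on edge]
    (1,7)@(3, 15): e=[-28,49,0] → ·  [on edge]
    (2,7)@(5, 15): e=[-14,35,0] → ·  [on edge]
    (3,7)@(7, 15): e=[0,21,0] → ·  [on edge]
    (4,7)@(9, 15): e=[14,7,0] → ·  [on edge]
    (5,7)@(11, 15): e=[28,-7,0] → ·  [on edge]
    (6,7)@(13, 15): e=[42,-21,0] → ·  [on edge]
  covered (2 px):
    · · · · · · ·
    · · · · · · ·
    · · · · · · ·
    · · · · · · ·
    · · · · · · ·
    · · · · # · ·
    · · · · # · ·
    · · · · · · ·
    · · · · · · ·
    · · · · · · ·
    · · · · · · ·
T3:
  2·area = 9  (B↔C swapped to make it positive)
  edge (12, 11)→(12, 14): d=(0,3) right/bottom  bias=-1
  edge (12, 14)→(9, 16): d=(-3,2) right/bottom  bias=-1
  edge (9, 16)→(12, 11): d=(3,-5) top-left  bias=+0
    (5,6)@(11, 13): e=[3,5,1] → #
    (6,6)@(13, 13): e=[-3,1,11] → ·
    (5,7)@(11, 15): e=[3,-1,7] → ·
  covered (1 px):
    · · · · · · ·
    · · · · · · ·
    · · · · · · ·
    · · · · · · ·
    · · · · · · ·
    · · · · · · ·
    · · · · · # ·
    · · · · · · ·
    · · · · · · ·
    · · · · · · ·
    · · · · · · ·
T4:
  2·area = 12  (B↔C swapped to make it positive)
  edge (8, 19)→(10, 14): d=(2,-5) top-left  bias=+0
  edge (10, 14)→(14, 10): d=(4,-4) top-left  bias=+0
  edge (14, 10)→(8, 19): d=(-6,9) right/bottom  bias=-1
    (6,5)@(13, 11): e=[9,0,3] → #  [on edge]
    (5,6)@(11, 13): e=[3,0,9] → #  [on edge]
    (6,6)@(13, 13): e=[13,8,-9] → ·
    (4,7)@(9, 15): e=[-3,0,15] → ·  [on edge]
    (5,7)@(11, 15): e=[7,8,-3] → ·
    (3,8)@(7, 17): e=[-9,0,21] → ·  [on edge]
    (4,8)@(9, 17): e=[1,8,3] → #
    (5,8)@(11, 17): e=[11,16,-15] → ·
    (2,9)@(5, 19): e=[-15,0,27] → ·  [on edge]
    (4,9)@(9, 19): e=[5,16,-9] → ·
    (1,10)@(3, 21): e=[-21,0,33] → ·  [on edge]
  covered (3 px):
    · · · · · · ·
    · · · · · · ·
    · · · · · · ·
    · · · · · · ·
    · · · · · · ·
    · · · · · · #
    · · · · · # ·
    · · · · · · ·
    · · · · # · ·
    · · · · · · ·
    · · · · · · ·

Z-buffer (winner per pixel, '.' = empty):
  . . . . . . .
  . . . 1 . . .
  . . . 1 . . .
  . . . 1 . . .
  . . . 1 . . .
  . . . 1 2 . 4
  . . . . 2 4 .
  . 0 . . . . .
  . . 0 . 4 . .
  . . . 0 . . .
  . . . . . . .

Final: -1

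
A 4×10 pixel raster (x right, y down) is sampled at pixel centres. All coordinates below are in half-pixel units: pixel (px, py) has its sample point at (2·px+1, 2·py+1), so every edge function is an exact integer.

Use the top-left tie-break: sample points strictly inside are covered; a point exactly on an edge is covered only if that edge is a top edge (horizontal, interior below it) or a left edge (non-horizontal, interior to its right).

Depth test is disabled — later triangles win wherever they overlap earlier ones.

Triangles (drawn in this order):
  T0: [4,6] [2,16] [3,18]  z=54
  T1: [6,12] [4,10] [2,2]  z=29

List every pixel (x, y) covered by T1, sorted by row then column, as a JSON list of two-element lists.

T0:
  2·area = 14  (B↔C swapped to make it positive)
  edge (4, 6)→(3, 18): d=(-1,12) right/bottom  bias=-1
  edge (3, 18)→(2, 16): d=(-1,-2) top-left  bias=+0
  edge (2, 16)→(4, 6): d=(2,-10) top-left  bias=+0
    (2,0)@(5, 1): e=[-7,21,0] → ·  [on edge]
    (1,5)@(3, 11): e=[7,7,0] → █  [on edge]
    (2,5)@(5, 11): e=[-17,11,20] → ·
    (1,6)@(3, 13): e=[5,5,4] → █
    (2,6)@(5, 13): e=[-19,9,24] → ·
    (1,7)@(3, 15): e=[3,3,8] → █
    (2,7)@(5, 15): e=[-21,7,28] → ·
    (1,8)@(3, 17): e=[1,1,12] → █
    (2,8)@(5, 17): e=[-23,5,32] → ·
    (1,9)@(3, 19): e=[-1,-1,16] → ·
  covered (4 px):
    · · · ·
    · · · ·
    · · · ·
    · · · ·
    · · · ·
    · █ · ·
    · █ · ·
    · █ · ·
    · █ · ·
    · · · ·
T1:
  2·area = 12
  edge (6, 12)→(4, 10): d=(-2,-2) top-left  bias=+0
  edge (4, 10)→(2, 2): d=(-2,-8) top-left  bias=+0
  edge (2, 2)→(6, 12): d=(4,10) right/bottom  bias=-1
    (1,2)@(3, 5): e=[8,2,2] → █
    (2,2)@(5, 5): e=[12,18,-18] → ·
    (0,3)@(1, 7): e=[0,-18,30] → ·  [on edge]
    (1,3)@(3, 7): e=[4,-2,10] → ·
    (1,4)@(3, 9): e=[0,-6,18] → ·  [on edge]
    (2,5)@(5, 11): e=[0,6,6] → █  [on edge]
    (3,5)@(7, 11): e=[4,22,-14] → ·
    (2,6)@(5, 13): e=[-4,2,14] → ·
    (3,6)@(7, 13): e=[0,18,-6] → ·  [on edge]
  covered (2 px):
    · · · ·
    · · · ·
    · █ · ·
    · · · ·
    · · · ·
    · · █ ·
    · · · ·
    · · · ·
    · · · ·
    · · · ·

Final: [[1,2],[2,5]]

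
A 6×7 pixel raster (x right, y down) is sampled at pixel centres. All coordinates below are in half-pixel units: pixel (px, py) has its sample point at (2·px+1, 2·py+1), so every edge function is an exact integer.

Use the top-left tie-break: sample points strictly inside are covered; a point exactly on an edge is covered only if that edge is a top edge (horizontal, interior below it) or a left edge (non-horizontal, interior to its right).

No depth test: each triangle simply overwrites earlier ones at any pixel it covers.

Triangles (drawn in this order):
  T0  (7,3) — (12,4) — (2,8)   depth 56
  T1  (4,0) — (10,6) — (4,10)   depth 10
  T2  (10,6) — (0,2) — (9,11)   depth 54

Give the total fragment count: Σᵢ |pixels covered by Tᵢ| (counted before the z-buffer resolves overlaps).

T0:
  2·area = 30
  edge (7, 3)→(12, 4): d=(5,1) right/bottom  bias=-1
  edge (12, 4)→(2, 8): d=(-10,4) right/bottom  bias=-1
  edge (2, 8)→(7, 3): d=(5,-5) top-left  bias=+0
    (4,0)@(9, 1): e=[-12,42,0] → .  [on edge]
    (3,1)@(7, 3): e=[0,30,0] → .  [on edge]
    (2,2)@(5, 5): e=[12,18,0] → X  [on edge]
    (3,2)@(7, 5): e=[10,10,10] → X
    (4,2)@(9, 5): e=[8,2,20] → X
    (5,2)@(11, 5): e=[6,-6,30] → .
    (1,3)@(3, 7): e=[24,6,0] → X  [on edge]
    (2,3)@(5, 7): e=[22,-2,10] → .
    (3,3)@(7, 7): e=[20,-10,20] → .
    (4,3)@(9, 7): e=[18,-18,30] → .
    (0,4)@(1, 9): e=[36,-6,0] → .  [on edge]
    (1,4)@(3, 9): e=[34,-14,10] → .
  covered (4 px):
    . . . . . .
    . . . . . .
    . . X X X .
    . X . . . .
    . . . . . .
    . . . . . .
    . . . . . .
T1:
  2·area = 60
  edge (4, 0)→(10, 6): d=(6,6) right/bottom  bias=-1
  edge (10, 6)→(4, 10): d=(-6,4) right/bottom  bias=-1
  edge (4, 10)→(4, 0): d=(0,-10) top-left  bias=+0
    (2,0)@(5, 1): e=[0,50,10] → .  [on edge]
    (2,1)@(5, 3): e=[12,38,10] → X
    (3,1)@(7, 3): e=[0,30,30] → .  [on edge]
    (2,2)@(5, 5): e=[24,26,10] → X
    (3,2)@(7, 5): e=[12,18,30] → X
    (4,2)@(9, 5): e=[0,10,50] → .  [on edge]
    (2,3)@(5, 7): e=[36,14,10] → X
    (4,3)@(9, 7): e=[12,-2,50] → .
    (5,3)@(11, 7): e=[0,-10,70] → .  [on edge]
    (2,4)@(5, 9): e=[48,2,10] → X
    (3,4)@(7, 9): e=[36,-6,30] → .
    (2,5)@(5, 11): e=[60,-10,10] → .
  covered (6 px):
    . . . . . .
    . . X . . .
    . . X X . .
    . . X X . .
    . . X . . .
    . . . . . .
    . . . . . .
T2:
  2·area = 54  (B↔C swapped to make it positive)
  edge (10, 6)→(9, 11): d=(-1,5) right/bottom  bias=-1
  edge (9, 11)→(0, 2): d=(-9,-9) top-left  bias=+0
  edge (0, 2)→(10, 6): d=(10,4) right/bottom  bias=-1
    (5,0)@(11, 1): e=[0,108,-54] → .  [on edge]
    (0,1)@(1, 3): e=[48,0,6] → X  [on edge]
    (1,1)@(3, 3): e=[38,18,-2] → .
    (0,2)@(1, 5): e=[46,-18,26] → .
    (1,2)@(3, 5): e=[36,0,18] → X  [on edge]
    (2,2)@(5, 5): e=[26,18,10] → X
    (3,2)@(7, 5): e=[16,36,2] → X
    (4,2)@(9, 5): e=[6,54,-6] → .
    (1,3)@(3, 7): e=[34,-18,38] → .
    (2,3)@(5, 7): e=[24,0,30] → X  [on edge]
    (4,3)@(9, 7): e=[4,36,14] → X
    (5,3)@(11, 7): e=[-6,54,6] → .
    (3,4)@(7, 9): e=[12,0,42] → X  [on edge]
    (4,5)@(9, 11): e=[0,0,54] → .  [on edge]
    (5,6)@(11, 13): e=[-12,0,66] → .  [on edge]
  covered (9 px):
    . . . . . .
    X . . . . .
    . X X X . .
    . . X X X .
    . . . X X .
    . . . . . .
    . . . . . .

Final: 19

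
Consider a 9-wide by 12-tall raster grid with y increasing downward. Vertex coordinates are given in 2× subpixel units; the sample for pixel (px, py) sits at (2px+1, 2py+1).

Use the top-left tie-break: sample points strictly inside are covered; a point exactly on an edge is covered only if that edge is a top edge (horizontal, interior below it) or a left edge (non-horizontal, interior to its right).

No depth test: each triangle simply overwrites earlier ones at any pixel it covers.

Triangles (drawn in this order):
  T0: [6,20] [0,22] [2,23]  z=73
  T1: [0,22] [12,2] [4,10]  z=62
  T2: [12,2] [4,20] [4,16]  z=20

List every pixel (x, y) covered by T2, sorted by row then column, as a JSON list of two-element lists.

T0:
  2·area = 10  (B↔C swapped to make it positive)
  edge (6, 20)→(2, 23): d=(-4,3) right/bottom  bias=-1
  edge (2, 23)→(0, 22): d=(-2,-1) top-left  bias=+0
  edge (0, 22)→(6, 20): d=(6,-2) top-left  bias=+0
    (7,8)@(15, 17): e=[-15,25,0] → .  [on edge]
    (4,9)@(9, 19): e=[-5,15,0] → .  [on edge]
    (1,10)@(3, 21): e=[5,5,0] → X  [on edge]
    (2,10)@(5, 21): e=[-1,7,4] → .
    (1,11)@(3, 23): e=[-3,1,12] → .
  covered (1 px):
    . . . . . . . . .
    . . . . . . . . .
    . . . . . . . . .
    . . . . . . . . .
    . . . . . . . . .
    . . . . . . . . .
    . . . . . . . . .
    . . . . . . . . .
    . . . . . . . . .
    . . . . . . . . .
    . X . . . . . . .
    . . . . . . . . .
T1:
  2·area = 64  (B↔C swapped to make it positive)
  edge (0, 22)→(4, 10): d=(4,-12) top-left  bias=+0
  edge (4, 10)→(12, 2): d=(8,-8) top-left  bias=+0
  edge (12, 2)→(0, 22): d=(-12,20) right/bottom  bias=-1
    (3,0)@(7, 1): e=[0,-48,112] → .  [on edge]
    (6,0)@(13, 1): e=[72,0,-8] → .  [on edge]
    (5,1)@(11, 3): e=[56,0,8] → X  [on edge]
    (6,1)@(13, 3): e=[80,16,-32] → .
    (4,2)@(9, 5): e=[40,0,24] → X  [on edge]
    (5,2)@(11, 5): e=[64,16,-16] → .
    (2,3)@(5, 7): e=[0,-16,80] → .  [on edge]
    (3,3)@(7, 7): e=[24,0,40] → X  [on edge]
    (4,3)@(9, 7): e=[48,16,0] → .  [on edge]
    (2,4)@(5, 9): e=[8,0,56] → X  [on edge]
    (4,4)@(9, 9): e=[56,32,-24] → .
    (1,5)@(3, 11): e=[-8,0,72] → .  [on edge]
    (0,6)@(1, 13): e=[-24,0,88] → .  [on edge]
    (1,6)@(3, 13): e=[0,16,48] → X  [on edge]
    (1,8)@(3, 17): e=[16,48,0] → .  [on edge]
    (0,9)@(1, 19): e=[0,48,16] → X  [on edge]
  covered (10 px):
    . . . . . . . . .
    . . . . . X . . .
    . . . . X . . . .
    . . . X . . . . .
    . . X X . . . . .
    . . X . . . . . .
    . X X . . . . . .
    . X . . . . . . .
    . . . . . . . . .
    X . . . . . . . .
    . . . . . . . . .
    . . . . . . . . .
T2:
  2·area = 32
  edge (12, 2)→(4, 20): d=(-8,18) right/bottom  bias=-1
  edge (4, 20)→(4, 16): d=(0,-4) top-left  bias=+0
  edge (4, 16)→(12, 2): d=(8,-14) top-left  bias=+0
    (3,5)@(7, 11): e=[18,12,2] → X
    (4,5)@(9, 11): e=[-18,20,30] → .
    (3,6)@(7, 13): e=[2,12,18] → X
    (4,6)@(9, 13): e=[-34,20,46] → .
    (2,7)@(5, 15): e=[22,4,6] → X
    (3,7)@(7, 15): e=[-14,12,34] → .
    (2,8)@(5, 17): e=[6,4,22] → X
    (3,8)@(7, 17): e=[-30,12,50] → .
    (2,9)@(5, 19): e=[-10,4,38] → .
  covered (4 px):
    . . . . . . . . .
    . . . . . . . . .
    . . . . . . . . .
    . . . . . . . . .
    . . . . . . . . .
    . . . X . . . . .
    . . . X . . . . .
    . . X . . . . . .
    . . X . . . . . .
    . . . . . . . . .
    . . . . . . . . .
    . . . . . . . . .

Result: [[3,5],[3,6],[2,7],[2,8]]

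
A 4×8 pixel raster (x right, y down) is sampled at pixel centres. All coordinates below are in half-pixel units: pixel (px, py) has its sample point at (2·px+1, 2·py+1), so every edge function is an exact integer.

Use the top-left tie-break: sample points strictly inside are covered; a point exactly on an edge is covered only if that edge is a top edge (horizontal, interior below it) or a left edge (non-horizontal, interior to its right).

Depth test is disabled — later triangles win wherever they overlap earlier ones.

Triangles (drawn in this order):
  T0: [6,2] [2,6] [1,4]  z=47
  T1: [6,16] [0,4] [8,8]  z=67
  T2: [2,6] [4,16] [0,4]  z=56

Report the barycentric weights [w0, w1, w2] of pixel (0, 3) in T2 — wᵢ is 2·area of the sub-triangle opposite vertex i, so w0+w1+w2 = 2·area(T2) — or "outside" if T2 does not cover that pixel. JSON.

T0:
  2·area = 12
  edge (6, 2)→(2, 6): d=(-4,4) right/bottom  bias=-1
  edge (2, 6)→(1, 4): d=(-1,-2) top-left  bias=+0
  edge (1, 4)→(6, 2): d=(5,-2) top-left  bias=+0
    (3,0)@(7, 1): e=[0,15,-3] → ·  [on edge]
    (2,1)@(5, 3): e=[0,9,3] → ·  [on edge]
    (1,2)@(3, 5): e=[0,3,9] → ·  [on edge]
    (0,3)@(1, 7): e=[0,-3,15] → ·  [on edge]
  covered (0 px):
    · · · ·
    · · · ·
    · · · ·
    · · · ·
    · · · ·
    · · · ·
    · · · ·
    · · · ·
T1:
  2·area = 72
  edge (6, 16)→(0, 4): d=(-6,-12) top-left  bias=+0
  edge (0, 4)→(8, 8): d=(8,4) right/bottom  bias=-1
  edge (8, 8)→(6, 16): d=(-2,8) right/bottom  bias=-1
    (0,2)@(1, 5): e=[6,4,62] → █
    (1,2)@(3, 5): e=[30,-4,46] → ·
    (0,3)@(1, 7): e=[-6,20,58] → ·
    (1,3)@(3, 7): e=[18,12,42] → █
    (2,3)@(5, 7): e=[42,4,26] → █
    (3,3)@(7, 7): e=[66,-4,10] → ·
    (1,4)@(3, 9): e=[6,28,38] → █
    (3,4)@(7, 9): e=[54,12,6] → █
    (1,5)@(3, 11): e=[-6,44,34] → ·
    (2,5)@(5, 11): e=[18,36,18] → █
    (2,6)@(5, 13): e=[6,52,14] → █
    (3,6)@(7, 13): e=[30,44,-2] → ·
  covered (9 px):
    · · · ·
    · · · ·
    █ · · ·
    · █ █ ·
    · █ █ █
    · · █ █
    · · █ ·
    · · · ·
T2:
  2·area = 16
  edge (2, 6)→(4, 16): d=(2,10) right/bottom  bias=-1
  edge (4, 16)→(0, 4): d=(-4,-12) top-left  bias=+0
  edge (0, 4)→(2, 6): d=(2,2) right/bottom  bias=-1
    (0,0)@(1, 1): e=[0,24,-8] → ·  [on edge]
    (0,2)@(1, 5): e=[8,8,0] → ·  [on edge]
    (0,3)@(1, 7): e=[12,0,4] → █  [on edge]
    (1,3)@(3, 7): e=[-8,24,0] → ·  [on edge]
    (0,4)@(1, 9): e=[16,-8,8] → ·
    (2,4)@(5, 9): e=[-24,40,0] → ·  [on edge]
    (1,5)@(3, 11): e=[0,8,8] → ·  [on edge]
    (3,5)@(7, 11): e=[-40,56,0] → ·  [on edge]
    (1,6)@(3, 13): e=[4,0,12] → █  [on edge]
    (2,6)@(5, 13): e=[-16,24,8] → ·
    (1,7)@(3, 15): e=[8,-8,16] → ·
  covered (2 px):
    · · · ·
    · · · ·
    · · · ·
    █ · · ·
    · · · ·
    · · · ·
    · █ · ·
    · · · ·

Answer: [0,4,12]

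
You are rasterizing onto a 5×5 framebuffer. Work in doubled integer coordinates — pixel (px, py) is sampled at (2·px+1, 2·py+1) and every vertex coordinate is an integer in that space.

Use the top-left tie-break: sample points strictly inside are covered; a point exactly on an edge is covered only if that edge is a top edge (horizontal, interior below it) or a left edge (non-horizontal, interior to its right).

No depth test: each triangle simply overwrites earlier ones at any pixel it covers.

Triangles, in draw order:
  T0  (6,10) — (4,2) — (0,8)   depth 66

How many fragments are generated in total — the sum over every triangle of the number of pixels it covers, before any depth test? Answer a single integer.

T0:
  2·area = 44  (B↔C swapped to make it positive)
  edge (6, 10)→(0, 8): d=(-6,-2) top-left  bias=+0
  edge (0, 8)→(4, 2): d=(4,-6) top-left  bias=+0
  edge (4, 2)→(6, 10): d=(2,8) right/bottom  bias=-1
    (1,2)@(3, 5): e=[24,6,14] → X
    (2,2)@(5, 5): e=[28,18,-2] → .
    (0,3)@(1, 7): e=[8,2,34] → X
    (2,3)@(5, 7): e=[16,26,2] → X
    (3,3)@(7, 7): e=[20,38,-14] → .
    (0,4)@(1, 9): e=[-4,10,38] → .
    (1,4)@(3, 9): e=[0,22,22] → X  [on edge]
    (3,4)@(7, 9): e=[8,46,-10] → .
  covered (6 px):
    . . . . .
    . . . . .
    . X . . .
    X X X . .
    . X X . .

Final: 6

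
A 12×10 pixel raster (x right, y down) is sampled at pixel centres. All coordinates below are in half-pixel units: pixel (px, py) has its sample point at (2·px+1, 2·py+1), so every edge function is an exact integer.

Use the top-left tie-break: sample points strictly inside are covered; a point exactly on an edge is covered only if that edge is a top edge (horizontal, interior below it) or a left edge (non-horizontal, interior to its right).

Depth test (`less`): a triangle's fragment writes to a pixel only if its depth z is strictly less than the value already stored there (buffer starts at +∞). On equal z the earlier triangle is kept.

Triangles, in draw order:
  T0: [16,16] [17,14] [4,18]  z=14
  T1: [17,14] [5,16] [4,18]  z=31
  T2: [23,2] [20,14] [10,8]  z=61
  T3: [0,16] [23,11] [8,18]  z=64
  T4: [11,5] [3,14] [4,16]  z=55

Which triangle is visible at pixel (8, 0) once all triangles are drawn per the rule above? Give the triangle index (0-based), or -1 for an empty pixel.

T0:
  2·area = 22  (B↔C swapped to make it positive)
  edge (16, 16)→(4, 18): d=(-12,2) right/bottom  bias=-1
  edge (4, 18)→(17, 14): d=(13,-4) top-left  bias=+0
  edge (17, 14)→(16, 16): d=(-1,2) right/bottom  bias=-1
    (7,7)@(15, 15): e=[14,5,3] → #
    (8,7)@(17, 15): e=[10,13,-1] → ·
    (4,8)@(9, 17): e=[2,7,13] → #
    (5,8)@(11, 17): e=[-2,15,9] → ·
    (7,8)@(15, 17): e=[-10,31,1] → ·
    (4,9)@(9, 19): e=[-22,33,11] → ·
  covered (2 px):
    · · · · · · · · · · · ·
    · · · · · · · · · · · ·
    · · · · · · · · · · · ·
    · · · · · · · · · · · ·
    · · · · · · · · · · · ·
    · · · · · · · · · · · ·
    · · · · · · · · · · · ·
    · · · · · · · # · · · ·
    · · · · # · · · · · · ·
    · · · · · · · · · · · ·
T1:
  2·area = 22  (B↔C swapped to make it positive)
  edge (17, 14)→(4, 18): d=(-13,4) right/bottom  bias=-1
  edge (4, 18)→(5, 16): d=(1,-2) top-left  bias=+0
  edge (5, 16)→(17, 14): d=(12,-2) top-left  bias=+0
    (11,6)@(23, 13): e=[-11,33,0] → ·  [on edge]
    (5,7)@(11, 15): e=[11,11,0] → #  [on edge]
    (6,7)@(13, 15): e=[3,15,4] → #
    (7,7)@(15, 15): e=[-5,19,8] → ·
    (2,8)@(5, 17): e=[9,1,12] → #
    (3,8)@(7, 17): e=[1,5,16] → #
    (4,8)@(9, 17): e=[-7,9,20] → ·
    (5,8)@(11, 17): e=[-15,13,24] → ·
    (6,8)@(13, 17): e=[-23,17,28] → ·
    (2,9)@(5, 19): e=[-17,3,36] → ·
    (3,9)@(7, 19): e=[-25,7,40] → ·
  covered (4 px):
    · · · · · · · · · · · ·
    · · · · · · · · · · · ·
    · · · · · · · · · · · ·
    · · · · · · · · · · · ·
    · · · · · · · · · · · ·
    · · · · · · · · · · · ·
    · · · · · · · · · · · ·
    · · · · · # # · · · · ·
    · · # # · · · · · · · ·
    · · · · · · · · · · · ·
T2:
  2·area = 138
  edge (23, 2)→(20, 14): d=(-3,12) right/bottom  bias=-1
  edge (20, 14)→(10, 8): d=(-10,-6) top-left  bias=+0
  edge (10, 8)→(23, 2): d=(13,-6) top-left  bias=+0
    (10,1)@(21, 3): e=[21,116,1] → #
    (11,1)@(23, 3): e=[-3,128,13] → ·
    (2,2)@(5, 5): e=[207,0,-69] → ·  [on edge]
    (8,2)@(17, 5): e=[63,72,3] → #
    (9,2)@(19, 5): e=[39,84,15] → #
    (11,2)@(23, 5): e=[-9,108,39] → ·
    (6,3)@(13, 7): e=[105,28,5] → #
    (7,3)@(15, 7): e=[81,40,17] → #
    (11,3)@(23, 7): e=[-15,88,65] → ·
    (6,4)@(13, 9): e=[99,8,31] → #
    (11,4)@(23, 9): e=[-21,68,91] → ·
    (6,5)@(13, 11): e=[93,-12,57] → ·
    (7,5)@(15, 11): e=[69,0,69] → #  [on edge]
  covered (18 px):
    · · · · · · · · · · · ·
    · · · · · · · · · · # ·
    · · · · · · · · # # # ·
    · · · · · · # # # # # ·
    · · · · · · # # # # # ·
    · · · · · · · # # # · ·
    · · · · · · · · · # · ·
    · · · · · · · · · · · ·
    · · · · · · · · · · · ·
    · · · · · · · · · · · ·
T3:
  2·area = 86
  edge (0, 16)→(23, 11): d=(23,-5) top-left  bias=+0
  edge (23, 11)→(8, 18): d=(-15,7) right/bottom  bias=-1
  edge (8, 18)→(0, 16): d=(-8,-2) top-left  bias=+0
    (11,5)@(23, 11): e=[0,0,86] → ·  [on edge]
    (7,6)@(15, 13): e=[6,26,54] → #
    (8,6)@(17, 13): e=[16,12,58] → #
    (9,6)@(19, 13): e=[26,-2,62] → ·
    (2,7)@(5, 15): e=[2,66,18] → #
    (3,7)@(7, 15): e=[12,52,22] → #
    (4,7)@(9, 15): e=[22,38,26] → #
    (5,7)@(11, 15): e=[32,24,30] → #
    (6,7)@(13, 15): e=[42,10,34] → #
    (7,7)@(15, 15): e=[52,-4,38] → ·
    (8,7)@(17, 15): e=[62,-18,42] → ·
    (2,8)@(5, 17): e=[48,36,2] → #
  covered (10 px):
    · · · · · · · · · · · ·
    · · · · · · · · · · · ·
    · · · · · · · · · · · ·
    · · · · · · · · · · · ·
    · · · · · · · · · · · ·
    · · · · · · · · · · · ·
    · · · · · · · # # · · ·
    · · # # # # # · · · · ·
    · · # # # · · · · · · ·
    · · · · · · · · · · · ·
T4:
  2·area = 25  (B↔C swapped to make it positive)
  edge (11, 5)→(4, 16): d=(-7,11) right/bottom  bias=-1
  edge (4, 16)→(3, 14): d=(-1,-2) top-left  bias=+0
  edge (3, 14)→(11, 5): d=(8,-9) top-left  bias=+0
    (5,2)@(11, 5): e=[0,25,0] → ·  [on edge]
    (3,5)@(7, 11): e=[2,11,12] → #
    (4,5)@(9, 11): e=[-20,15,30] → ·
    (2,6)@(5, 13): e=[10,5,10] → #
    (3,6)@(7, 13): e=[-12,9,28] → ·
    (2,7)@(5, 15): e=[-4,3,26] → ·
  covered (2 px):
    · · · · · · · · · · · ·
    · · · · · · · · · · · ·
    · · · · · · · · · · · ·
    · · · · · · · · · · · ·
    · · · · · · · · · · · ·
    · · · # · · · · · · · ·
    · · # · · · · · · · · ·
    · · · · · · · · · · · ·
    · · · · · · · · · · · ·
    · · · · · · · · · · · ·

Z-buffer (winner per pixel, '.' = empty):
  . . . . . . . . . . . .
  . . . . . . . . . . 2 .
  . . . . . . . . 2 2 2 .
  . . . . . . 2 2 2 2 2 .
  . . . . . . 2 2 2 2 2 .
  . . . 4 . . . 2 2 2 . .
  . . 4 . . . . 3 3 2 . .
  . . 3 3 3 1 1 0 . . . .
  . . 1 1 0 . . . . . . .
  . . . . . . . . . . . .

Answer: -1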